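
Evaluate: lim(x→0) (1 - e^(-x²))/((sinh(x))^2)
This is a 0/0 indeterminate form.

Apply L'Hôpital's rule: differentiate numerator and denominator separately.
  f(x) = 1 - e^(-x^2)   ⇒   f'(x) = 2·x·e^(-x^2)
  g(x) = sinh(x)^2   ⇒   g'(x) = 2·sinh(x)·cosh(x)
  lim(x→0) f'(x)/g'(x) = lim(x→0) (2·x·e^(-x^2))/(2·sinh(x)·cosh(x))
  = 1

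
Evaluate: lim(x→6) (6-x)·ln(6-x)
This is a 0·∞ indeterminate form.

Rewrite 0·∞ as a quotient (0/0 or ∞/∞ form), then apply L'Hôpital's rule:
  lim(x→6) (6-x)·ln(6-x) = 0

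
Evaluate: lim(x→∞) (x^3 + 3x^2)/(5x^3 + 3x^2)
This is an ∞/∞ indeterminate form.

Apply L'Hôpital's rule: differentiate numerator and denominator separately.
  f(x) = x^3 + 3·x^2   ⇒   f'(x) = 3·x^2 + 6·x
  g(x) = 5·x^3 + 3·x^2   ⇒   g'(x) = 15·x^2 + 6·x
  lim(x→∞) f'(x)/g'(x) = lim(x→∞) (3·x^2 + 6·x)/(15·x^2 + 6·x)
  = 1/5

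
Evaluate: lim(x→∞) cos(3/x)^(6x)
This is an exponential indeterminate form.

For exponential indeterminate forms, take the natural log:
  Let L = lim(x→∞) cos(3/x)^(6x)
  Then ln(L) = lim(x→∞) [exponent × ln(base)]
  Evaluate using L'Hôpital or standard limits, then exponentiate.
  L = 1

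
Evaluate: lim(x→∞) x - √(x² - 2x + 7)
This is an ∞-∞ indeterminate form.

Combine fractions or rationalize to convert ∞-∞ to 0/0 form:
  lim(x→∞) x - √(x² - 2x + 7) = 1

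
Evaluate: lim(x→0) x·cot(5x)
This is a 0·∞ indeterminate form.

Rewrite 0·∞ as a quotient (0/0 or ∞/∞ form), then apply L'Hôpital's rule:
  lim(x→0) x·cot(5x) = 1/5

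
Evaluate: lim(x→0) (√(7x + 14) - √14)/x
This is a standard limit.

Factor or rationalize the expression:
  lim(x→0) (√(7x + 14) - √14)/x = sqrt(14)/4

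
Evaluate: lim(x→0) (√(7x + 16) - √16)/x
This is a standard limit.

Factor or rationalize the expression:
  lim(x→0) (√(7x + 16) - √16)/x = 7/8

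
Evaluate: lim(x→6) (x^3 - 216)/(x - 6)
This is a standard limit.

Factor or rationalize the expression:
  lim(x→6) (x^3 - 216)/(x - 6) = 108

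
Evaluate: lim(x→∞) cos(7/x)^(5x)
This is an exponential indeterminate form.

For exponential indeterminate forms, take the natural log:
  Let L = lim(x→∞) cos(7/x)^(5x)
  Then ln(L) = lim(x→∞) [exponent × ln(base)]
  Evaluate using L'Hôpital or standard limits, then exponentiate.
  L = 1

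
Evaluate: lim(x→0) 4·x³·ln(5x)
This is a 0·∞ indeterminate form.

Rewrite 0·∞ as a quotient (0/0 or ∞/∞ form), then apply L'Hôpital's rule:
  lim(x→0) 4·x³·ln(5x) = 0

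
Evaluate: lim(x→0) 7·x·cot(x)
This is a 0·∞ indeterminate form.

Rewrite 0·∞ as a quotient (0/0 or ∞/∞ form), then apply L'Hôpital's rule:
  lim(x→0) 7·x·cot(x) = 7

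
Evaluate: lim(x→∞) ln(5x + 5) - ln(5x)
This is an ∞-∞ indeterminate form.

Combine fractions or rationalize to convert ∞-∞ to 0/0 form:
  lim(x→∞) ln(5x + 5) - ln(5x) = 0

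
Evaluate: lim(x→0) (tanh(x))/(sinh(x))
This is a 0/0 indeterminate form.

Apply L'Hôpital's rule: differentiate numerator and denominator separately.
  f(x) = tanh(x)   ⇒   f'(x) = 1 - tanh(x)^2
  g(x) = sinh(x)   ⇒   g'(x) = cosh(x)
  lim(x→0) f'(x)/g'(x) = lim(x→0) (1 - tanh(x)^2)/(cosh(x))
  = 1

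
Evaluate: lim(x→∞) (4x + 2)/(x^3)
This is an ∞/∞ indeterminate form.

Apply L'Hôpital's rule: differentiate numerator and denominator separately.
  f(x) = 4·x + 2   ⇒   f'(x) = 4
  g(x) = x^3   ⇒   g'(x) = 3·x^2
  lim(x→∞) f'(x)/g'(x) = lim(x→∞) (4)/(3·x^2)
  = 0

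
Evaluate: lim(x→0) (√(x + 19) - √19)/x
This is a standard limit.

Factor or rationalize the expression:
  lim(x→0) (√(x + 19) - √19)/x = sqrt(19)/38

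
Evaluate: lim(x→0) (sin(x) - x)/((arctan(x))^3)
This is a 0/0 indeterminate form.

Apply L'Hôpital's rule: differentiate numerator and denominator separately.
  f(x) = -x + sin(x)   ⇒   f'(x) = cos(x) - 1
  g(x) = atan(x)^3   ⇒   g'(x) = 3·atan(x)^2/(x^2 + 1)
  lim(x→0) f'(x)/g'(x) = lim(x→0) (cos(x) - 1)/(3·atan(x)^2/(x^2 + 1))
  = -1/6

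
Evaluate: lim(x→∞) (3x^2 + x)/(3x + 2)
This is an ∞/∞ indeterminate form.

Apply L'Hôpital's rule: differentiate numerator and denominator separately.
  f(x) = 3·x^2 + x   ⇒   f'(x) = 6·x + 1
  g(x) = 3·x + 2   ⇒   g'(x) = 3
  lim(x→∞) f'(x)/g'(x) = lim(x→∞) (6·x + 1)/(3)
  = ∞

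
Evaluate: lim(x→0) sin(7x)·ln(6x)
This is a 0·∞ indeterminate form.

Rewrite 0·∞ as a quotient (0/0 or ∞/∞ form), then apply L'Hôpital's rule:
  lim(x→0) sin(7x)·ln(6x) = 0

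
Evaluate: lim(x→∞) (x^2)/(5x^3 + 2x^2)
This is an ∞/∞ indeterminate form.

Apply L'Hôpital's rule: differentiate numerator and denominator separately.
  f(x) = x^2   ⇒   f'(x) = 2·x
  g(x) = 5·x^3 + 2·x^2   ⇒   g'(x) = 15·x^2 + 4·x
  lim(x→∞) f'(x)/g'(x) = lim(x→∞) (2·x)/(15·x^2 + 4·x)
  = 0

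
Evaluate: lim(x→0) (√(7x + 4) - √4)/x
This is a standard limit.

Factor or rationalize the expression:
  lim(x→0) (√(7x + 4) - √4)/x = 7/4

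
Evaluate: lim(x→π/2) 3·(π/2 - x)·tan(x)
This is a 0·∞ indeterminate form.

Rewrite 0·∞ as a quotient (0/0 or ∞/∞ form), then apply L'Hôpital's rule:
  lim(x→π/2) 3·(π/2 - x)·tan(x) = 3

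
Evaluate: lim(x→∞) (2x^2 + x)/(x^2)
This is an ∞/∞ indeterminate form.

Apply L'Hôpital's rule: differentiate numerator and denominator separately.
  f(x) = 2·x^2 + x   ⇒   f'(x) = 4·x + 1
  g(x) = x^2   ⇒   g'(x) = 2·x
  lim(x→∞) f'(x)/g'(x) = lim(x→∞) (4·x + 1)/(2·x)
  = 2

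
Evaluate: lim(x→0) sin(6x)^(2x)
This is an exponential indeterminate form.

For exponential indeterminate forms, take the natural log:
  Let L = lim(x→0) sin(6x)^(2x)
  Then ln(L) = lim(x→0) [exponent × ln(base)]
  Evaluate using L'Hôpital or standard limits, then exponentiate.
  L = 1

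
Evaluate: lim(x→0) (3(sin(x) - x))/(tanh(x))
This is a 0/0 indeterminate form.

Apply L'Hôpital's rule: differentiate numerator and denominator separately.
  f(x) = -3·x + 3·sin(x)   ⇒   f'(x) = 3·cos(x) - 3
  g(x) = tanh(x)   ⇒   g'(x) = 1 - tanh(x)^2
  lim(x→0) f'(x)/g'(x) = lim(x→0) (3·cos(x) - 3)/(1 - tanh(x)^2)
  = 0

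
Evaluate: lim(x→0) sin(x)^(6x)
This is an exponential indeterminate form.

For exponential indeterminate forms, take the natural log:
  Let L = lim(x→0) sin(x)^(6x)
  Then ln(L) = lim(x→0) [exponent × ln(base)]
  Evaluate using L'Hôpital or standard limits, then exponentiate.
  L = 1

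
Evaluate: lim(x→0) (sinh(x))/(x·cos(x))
This is a 0/0 indeterminate form.

Apply L'Hôpital's rule: differentiate numerator and denominator separately.
  f(x) = sinh(x)   ⇒   f'(x) = cosh(x)
  g(x) = x·cos(x)   ⇒   g'(x) = -x·sin(x) + cos(x)
  lim(x→0) f'(x)/g'(x) = lim(x→0) (cosh(x))/(-x·sin(x) + cos(x))
  = 1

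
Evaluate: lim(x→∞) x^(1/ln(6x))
This is an exponential indeterminate form.

For exponential indeterminate forms, take the natural log:
  Let L = lim(x→∞) x^(1/ln(6x))
  Then ln(L) = lim(x→∞) [exponent × ln(base)]
  Evaluate using L'Hôpital or standard limits, then exponentiate.
  L = e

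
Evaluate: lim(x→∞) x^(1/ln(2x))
This is an exponential indeterminate form.

For exponential indeterminate forms, take the natural log:
  Let L = lim(x→∞) x^(1/ln(2x))
  Then ln(L) = lim(x→∞) [exponent × ln(base)]
  Evaluate using L'Hôpital or standard limits, then exponentiate.
  L = e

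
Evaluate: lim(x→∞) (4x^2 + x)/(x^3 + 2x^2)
This is an ∞/∞ indeterminate form.

Apply L'Hôpital's rule: differentiate numerator and denominator separately.
  f(x) = 4·x^2 + x   ⇒   f'(x) = 8·x + 1
  g(x) = x^3 + 2·x^2   ⇒   g'(x) = 3·x^2 + 4·x
  lim(x→∞) f'(x)/g'(x) = lim(x→∞) (8·x + 1)/(3·x^2 + 4·x)
  = 0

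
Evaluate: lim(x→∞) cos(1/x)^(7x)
This is an exponential indeterminate form.

For exponential indeterminate forms, take the natural log:
  Let L = lim(x→∞) cos(1/x)^(7x)
  Then ln(L) = lim(x→∞) [exponent × ln(base)]
  Evaluate using L'Hôpital or standard limits, then exponentiate.
  L = 1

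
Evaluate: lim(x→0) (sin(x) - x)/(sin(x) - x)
This is a 0/0 indeterminate form.

Apply L'Hôpital's rule: differentiate numerator and denominator separately.
  f(x) = -x + sin(x)   ⇒   f'(x) = cos(x) - 1
  g(x) = -x + sin(x)   ⇒   g'(x) = cos(x) - 1
  lim(x→0) f'(x)/g'(x) = lim(x→0) (cos(x) - 1)/(cos(x) - 1)
  = 1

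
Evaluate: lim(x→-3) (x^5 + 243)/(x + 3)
This is a standard limit.

Factor or rationalize the expression:
  lim(x→-3) (x^5 + 243)/(x + 3) = 405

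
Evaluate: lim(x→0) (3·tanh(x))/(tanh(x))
This is a 0/0 indeterminate form.

Apply L'Hôpital's rule: differentiate numerator and denominator separately.
  f(x) = 3·tanh(x)   ⇒   f'(x) = 3 - 3·tanh(x)^2
  g(x) = tanh(x)   ⇒   g'(x) = 1 - tanh(x)^2
  lim(x→0) f'(x)/g'(x) = lim(x→0) (3 - 3·tanh(x)^2)/(1 - tanh(x)^2)
  = 3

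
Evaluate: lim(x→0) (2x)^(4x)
This is an exponential indeterminate form.

For exponential indeterminate forms, take the natural log:
  Let L = lim(x→0) (2x)^(4x)
  Then ln(L) = lim(x→0) [exponent × ln(base)]
  Evaluate using L'Hôpital or standard limits, then exponentiate.
  L = 1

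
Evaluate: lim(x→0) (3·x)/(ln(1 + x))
This is a 0/0 indeterminate form.

Apply L'Hôpital's rule: differentiate numerator and denominator separately.
  f(x) = 3·x   ⇒   f'(x) = 3
  g(x) = ln(x + 1)   ⇒   g'(x) = 1/(x + 1)
  lim(x→0) f'(x)/g'(x) = lim(x→0) (3)/(1/(x + 1))
  = 3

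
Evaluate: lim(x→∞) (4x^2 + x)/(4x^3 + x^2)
This is an ∞/∞ indeterminate form.

Apply L'Hôpital's rule: differentiate numerator and denominator separately.
  f(x) = 4·x^2 + x   ⇒   f'(x) = 8·x + 1
  g(x) = 4·x^3 + x^2   ⇒   g'(x) = 12·x^2 + 2·x
  lim(x→∞) f'(x)/g'(x) = lim(x→∞) (8·x + 1)/(12·x^2 + 2·x)
  = 0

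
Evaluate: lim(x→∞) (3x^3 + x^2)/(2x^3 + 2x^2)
This is an ∞/∞ indeterminate form.

Apply L'Hôpital's rule: differentiate numerator and denominator separately.
  f(x) = 3·x^3 + x^2   ⇒   f'(x) = 9·x^2 + 2·x
  g(x) = 2·x^3 + 2·x^2   ⇒   g'(x) = 6·x^2 + 4·x
  lim(x→∞) f'(x)/g'(x) = lim(x→∞) (9·x^2 + 2·x)/(6·x^2 + 4·x)
  = 3/2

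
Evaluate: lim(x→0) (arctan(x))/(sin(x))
This is a 0/0 indeterminate form.

Apply L'Hôpital's rule: differentiate numerator and denominator separately.
  f(x) = atan(x)   ⇒   f'(x) = 1/(x^2 + 1)
  g(x) = sin(x)   ⇒   g'(x) = cos(x)
  lim(x→0) f'(x)/g'(x) = lim(x→0) (1/(x^2 + 1))/(cos(x))
  = 1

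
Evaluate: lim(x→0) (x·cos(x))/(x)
This is a 0/0 indeterminate form.

Apply L'Hôpital's rule: differentiate numerator and denominator separately.
  f(x) = x·cos(x)   ⇒   f'(x) = -x·sin(x) + cos(x)
  g(x) = x   ⇒   g'(x) = 1
  lim(x→0) f'(x)/g'(x) = lim(x→0) (-x·sin(x) + cos(x))/(1)
  = 1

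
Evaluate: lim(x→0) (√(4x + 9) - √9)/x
This is a standard limit.

Factor or rationalize the expression:
  lim(x→0) (√(4x + 9) - √9)/x = 2/3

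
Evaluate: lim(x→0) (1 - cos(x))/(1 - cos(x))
This is a 0/0 indeterminate form.

Apply L'Hôpital's rule: differentiate numerator and denominator separately.
  f(x) = 1 - cos(x)   ⇒   f'(x) = sin(x)
  g(x) = 1 - cos(x)   ⇒   g'(x) = sin(x)
  lim(x→0) f'(x)/g'(x) = lim(x→0) (sin(x))/(sin(x))
  = 1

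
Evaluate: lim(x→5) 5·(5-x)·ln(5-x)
This is a 0·∞ indeterminate form.

Rewrite 0·∞ as a quotient (0/0 or ∞/∞ form), then apply L'Hôpital's rule:
  lim(x→5) 5·(5-x)·ln(5-x) = 0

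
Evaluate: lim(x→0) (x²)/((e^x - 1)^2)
This is a 0/0 indeterminate form.

Apply L'Hôpital's rule: differentiate numerator and denominator separately.
  f(x) = x^2   ⇒   f'(x) = 2·x
  g(x) = (e^(x) - 1)^2   ⇒   g'(x) = 2·(e^(x) - 1)·e^(x)
  lim(x→0) f'(x)/g'(x) = lim(x→0) (2·x)/(2·(e^(x) - 1)·e^(x))
  = 1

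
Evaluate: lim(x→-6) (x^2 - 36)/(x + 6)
This is a standard limit.

Factor or rationalize the expression:
  lim(x→-6) (x^2 - 36)/(x + 6) = -12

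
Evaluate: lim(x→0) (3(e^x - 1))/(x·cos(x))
This is a 0/0 indeterminate form.

Apply L'Hôpital's rule: differentiate numerator and denominator separately.
  f(x) = 3·e^(x) - 3   ⇒   f'(x) = 3·e^(x)
  g(x) = x·cos(x)   ⇒   g'(x) = -x·sin(x) + cos(x)
  lim(x→0) f'(x)/g'(x) = lim(x→0) (3·e^(x))/(-x·sin(x) + cos(x))
  = 3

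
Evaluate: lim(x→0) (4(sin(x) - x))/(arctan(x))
This is a 0/0 indeterminate form.

Apply L'Hôpital's rule: differentiate numerator and denominator separately.
  f(x) = -4·x + 4·sin(x)   ⇒   f'(x) = 4·cos(x) - 4
  g(x) = atan(x)   ⇒   g'(x) = 1/(x^2 + 1)
  lim(x→0) f'(x)/g'(x) = lim(x→0) (4·cos(x) - 4)/(1/(x^2 + 1))
  = 0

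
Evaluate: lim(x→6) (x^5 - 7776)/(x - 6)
This is a standard limit.

Factor or rationalize the expression:
  lim(x→6) (x^5 - 7776)/(x - 6) = 6480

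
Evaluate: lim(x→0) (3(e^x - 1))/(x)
This is a 0/0 indeterminate form.

Apply L'Hôpital's rule: differentiate numerator and denominator separately.
  f(x) = 3·e^(x) - 3   ⇒   f'(x) = 3·e^(x)
  g(x) = x   ⇒   g'(x) = 1
  lim(x→0) f'(x)/g'(x) = lim(x→0) (3·e^(x))/(1)
  = 3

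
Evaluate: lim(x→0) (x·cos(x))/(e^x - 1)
This is a 0/0 indeterminate form.

Apply L'Hôpital's rule: differentiate numerator and denominator separately.
  f(x) = x·cos(x)   ⇒   f'(x) = -x·sin(x) + cos(x)
  g(x) = e^(x) - 1   ⇒   g'(x) = e^(x)
  lim(x→0) f'(x)/g'(x) = lim(x→0) (-x·sin(x) + cos(x))/(e^(x))
  = 1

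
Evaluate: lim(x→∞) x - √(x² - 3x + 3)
This is an ∞-∞ indeterminate form.

Combine fractions or rationalize to convert ∞-∞ to 0/0 form:
  lim(x→∞) x - √(x² - 3x + 3) = 3/2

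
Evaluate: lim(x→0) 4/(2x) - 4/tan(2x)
This is an ∞-∞ indeterminate form.

Combine fractions or rationalize to convert ∞-∞ to 0/0 form:
  lim(x→0) 4/(2x) - 4/tan(2x) = 0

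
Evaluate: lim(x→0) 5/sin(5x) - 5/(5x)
This is an ∞-∞ indeterminate form.

Combine fractions or rationalize to convert ∞-∞ to 0/0 form:
  lim(x→0) 5/sin(5x) - 5/(5x) = 0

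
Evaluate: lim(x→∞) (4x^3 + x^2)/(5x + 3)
This is an ∞/∞ indeterminate form.

Apply L'Hôpital's rule: differentiate numerator and denominator separately.
  f(x) = 4·x^3 + x^2   ⇒   f'(x) = 12·x^2 + 2·x
  g(x) = 5·x + 3   ⇒   g'(x) = 5
  lim(x→∞) f'(x)/g'(x) = lim(x→∞) (12·x^2 + 2·x)/(5)
  = ∞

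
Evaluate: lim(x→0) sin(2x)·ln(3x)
This is a 0·∞ indeterminate form.

Rewrite 0·∞ as a quotient (0/0 or ∞/∞ form), then apply L'Hôpital's rule:
  lim(x→0) sin(2x)·ln(3x) = 0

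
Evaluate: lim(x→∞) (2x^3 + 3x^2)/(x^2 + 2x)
This is an ∞/∞ indeterminate form.

Apply L'Hôpital's rule: differentiate numerator and denominator separately.
  f(x) = 2·x^3 + 3·x^2   ⇒   f'(x) = 6·x^2 + 6·x
  g(x) = x^2 + 2·x   ⇒   g'(x) = 2·x + 2
  lim(x→∞) f'(x)/g'(x) = lim(x→∞) (6·x^2 + 6·x)/(2·x + 2)
  = ∞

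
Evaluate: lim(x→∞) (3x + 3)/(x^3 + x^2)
This is an ∞/∞ indeterminate form.

Apply L'Hôpital's rule: differentiate numerator and denominator separately.
  f(x) = 3·x + 3   ⇒   f'(x) = 3
  g(x) = x^3 + x^2   ⇒   g'(x) = 3·x^2 + 2·x
  lim(x→∞) f'(x)/g'(x) = lim(x→∞) (3)/(3·x^2 + 2·x)
  = 0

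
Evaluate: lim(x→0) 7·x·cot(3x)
This is a 0·∞ indeterminate form.

Rewrite 0·∞ as a quotient (0/0 or ∞/∞ form), then apply L'Hôpital's rule:
  lim(x→0) 7·x·cot(3x) = 7/3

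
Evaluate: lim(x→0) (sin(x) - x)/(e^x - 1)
This is a 0/0 indeterminate form.

Apply L'Hôpital's rule: differentiate numerator and denominator separately.
  f(x) = -x + sin(x)   ⇒   f'(x) = cos(x) - 1
  g(x) = e^(x) - 1   ⇒   g'(x) = e^(x)
  lim(x→0) f'(x)/g'(x) = lim(x→0) (cos(x) - 1)/(e^(x))
  = 0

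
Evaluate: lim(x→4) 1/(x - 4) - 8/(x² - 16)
This is an ∞-∞ indeterminate form.

Combine fractions or rationalize to convert ∞-∞ to 0/0 form:
  lim(x→4) 1/(x - 4) - 8/(x² - 16) = 1/8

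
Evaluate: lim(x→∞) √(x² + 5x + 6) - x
This is an ∞-∞ indeterminate form.

Combine fractions or rationalize to convert ∞-∞ to 0/0 form:
  lim(x→∞) √(x² + 5x + 6) - x = 5/2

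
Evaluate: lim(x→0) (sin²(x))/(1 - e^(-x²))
This is a 0/0 indeterminate form.

Apply L'Hôpital's rule: differentiate numerator and denominator separately.
  f(x) = sin(x)^2   ⇒   f'(x) = 2·sin(x)·cos(x)
  g(x) = 1 - e^(-x^2)   ⇒   g'(x) = 2·x·e^(-x^2)
  lim(x→0) f'(x)/g'(x) = lim(x→0) (2·sin(x)·cos(x))/(2·x·e^(-x^2))
  = 1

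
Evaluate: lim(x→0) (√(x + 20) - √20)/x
This is a standard limit.

Factor or rationalize the expression:
  lim(x→0) (√(x + 20) - √20)/x = sqrt(5)/20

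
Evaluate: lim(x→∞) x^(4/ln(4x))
This is an exponential indeterminate form.

For exponential indeterminate forms, take the natural log:
  Let L = lim(x→∞) x^(4/ln(4x))
  Then ln(L) = lim(x→∞) [exponent × ln(base)]
  Evaluate using L'Hôpital or standard limits, then exponentiate.
  L = e^(4)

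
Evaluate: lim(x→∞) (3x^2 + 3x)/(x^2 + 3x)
This is an ∞/∞ indeterminate form.

Apply L'Hôpital's rule: differentiate numerator and denominator separately.
  f(x) = 3·x^2 + 3·x   ⇒   f'(x) = 6·x + 3
  g(x) = x^2 + 3·x   ⇒   g'(x) = 2·x + 3
  lim(x→∞) f'(x)/g'(x) = lim(x→∞) (6·x + 3)/(2·x + 3)
  = 3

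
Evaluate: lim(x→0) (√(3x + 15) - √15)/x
This is a standard limit.

Factor or rationalize the expression:
  lim(x→0) (√(3x + 15) - √15)/x = sqrt(15)/10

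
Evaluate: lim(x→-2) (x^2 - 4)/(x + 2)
This is a standard limit.

Factor or rationalize the expression:
  lim(x→-2) (x^2 - 4)/(x + 2) = -4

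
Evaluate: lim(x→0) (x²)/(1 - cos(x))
This is a 0/0 indeterminate form.

Apply L'Hôpital's rule: differentiate numerator and denominator separately.
  f(x) = x^2   ⇒   f'(x) = 2·x
  g(x) = 1 - cos(x)   ⇒   g'(x) = sin(x)
  lim(x→0) f'(x)/g'(x) = lim(x→0) (2·x)/(sin(x))
  = 2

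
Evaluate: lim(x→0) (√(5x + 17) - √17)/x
This is a standard limit.

Factor or rationalize the expression:
  lim(x→0) (√(5x + 17) - √17)/x = 5·sqrt(17)/34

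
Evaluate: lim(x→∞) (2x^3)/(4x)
This is an ∞/∞ indeterminate form.

Apply L'Hôpital's rule: differentiate numerator and denominator separately.
  f(x) = 2·x^3   ⇒   f'(x) = 6·x^2
  g(x) = 4·x   ⇒   g'(x) = 4
  lim(x→∞) f'(x)/g'(x) = lim(x→∞) (6·x^2)/(4)
  = ∞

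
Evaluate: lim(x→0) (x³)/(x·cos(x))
This is a 0/0 indeterminate form.

Apply L'Hôpital's rule: differentiate numerator and denominator separately.
  f(x) = x^3   ⇒   f'(x) = 3·x^2
  g(x) = x·cos(x)   ⇒   g'(x) = -x·sin(x) + cos(x)
  lim(x→0) f'(x)/g'(x) = lim(x→0) (3·x^2)/(-x·sin(x) + cos(x))
  = 0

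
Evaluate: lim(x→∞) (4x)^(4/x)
This is an exponential indeterminate form.

For exponential indeterminate forms, take the natural log:
  Let L = lim(x→∞) (4x)^(4/x)
  Then ln(L) = lim(x→∞) [exponent × ln(base)]
  Evaluate using L'Hôpital or standard limits, then exponentiate.
  L = 1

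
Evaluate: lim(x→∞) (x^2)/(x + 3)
This is an ∞/∞ indeterminate form.

Apply L'Hôpital's rule: differentiate numerator and denominator separately.
  f(x) = x^2   ⇒   f'(x) = 2·x
  g(x) = x + 3   ⇒   g'(x) = 1
  lim(x→∞) f'(x)/g'(x) = lim(x→∞) (2·x)/(1)
  = ∞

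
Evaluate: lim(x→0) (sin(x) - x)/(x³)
This is a 0/0 indeterminate form.

Apply L'Hôpital's rule: differentiate numerator and denominator separately.
  f(x) = -x + sin(x)   ⇒   f'(x) = cos(x) - 1
  g(x) = x^3   ⇒   g'(x) = 3·x^2
  lim(x→0) f'(x)/g'(x) = lim(x→0) (cos(x) - 1)/(3·x^2)
  = -1/6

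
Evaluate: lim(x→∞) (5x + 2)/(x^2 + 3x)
This is an ∞/∞ indeterminate form.

Apply L'Hôpital's rule: differentiate numerator and denominator separately.
  f(x) = 5·x + 2   ⇒   f'(x) = 5
  g(x) = x^2 + 3·x   ⇒   g'(x) = 2·x + 3
  lim(x→∞) f'(x)/g'(x) = lim(x→∞) (5)/(2·x + 3)
  = 0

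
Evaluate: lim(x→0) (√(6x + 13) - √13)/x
This is a standard limit.

Factor or rationalize the expression:
  lim(x→0) (√(6x + 13) - √13)/x = 3·sqrt(13)/13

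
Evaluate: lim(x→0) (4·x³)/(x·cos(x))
This is a 0/0 indeterminate form.

Apply L'Hôpital's rule: differentiate numerator and denominator separately.
  f(x) = 4·x^3   ⇒   f'(x) = 12·x^2
  g(x) = x·cos(x)   ⇒   g'(x) = -x·sin(x) + cos(x)
  lim(x→0) f'(x)/g'(x) = lim(x→0) (12·x^2)/(-x·sin(x) + cos(x))
  = 0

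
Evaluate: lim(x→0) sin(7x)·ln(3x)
This is a 0·∞ indeterminate form.

Rewrite 0·∞ as a quotient (0/0 or ∞/∞ form), then apply L'Hôpital's rule:
  lim(x→0) sin(7x)·ln(3x) = 0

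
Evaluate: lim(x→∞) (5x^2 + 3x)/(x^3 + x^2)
This is an ∞/∞ indeterminate form.

Apply L'Hôpital's rule: differentiate numerator and denominator separately.
  f(x) = 5·x^2 + 3·x   ⇒   f'(x) = 10·x + 3
  g(x) = x^3 + x^2   ⇒   g'(x) = 3·x^2 + 2·x
  lim(x→∞) f'(x)/g'(x) = lim(x→∞) (10·x + 3)/(3·x^2 + 2·x)
  = 0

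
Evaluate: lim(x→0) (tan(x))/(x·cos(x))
This is a 0/0 indeterminate form.

Apply L'Hôpital's rule: differentiate numerator and denominator separately.
  f(x) = tan(x)   ⇒   f'(x) = tan(x)^2 + 1
  g(x) = x·cos(x)   ⇒   g'(x) = -x·sin(x) + cos(x)
  lim(x→0) f'(x)/g'(x) = lim(x→0) (tan(x)^2 + 1)/(-x·sin(x) + cos(x))
  = 1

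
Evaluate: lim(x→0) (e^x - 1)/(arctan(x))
This is a 0/0 indeterminate form.

Apply L'Hôpital's rule: differentiate numerator and denominator separately.
  f(x) = e^(x) - 1   ⇒   f'(x) = e^(x)
  g(x) = atan(x)   ⇒   g'(x) = 1/(x^2 + 1)
  lim(x→0) f'(x)/g'(x) = lim(x→0) (e^(x))/(1/(x^2 + 1))
  = 1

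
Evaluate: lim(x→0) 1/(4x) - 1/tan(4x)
This is an ∞-∞ indeterminate form.

Combine fractions or rationalize to convert ∞-∞ to 0/0 form:
  lim(x→0) 1/(4x) - 1/tan(4x) = 0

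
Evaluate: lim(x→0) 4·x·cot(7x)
This is a 0·∞ indeterminate form.

Rewrite 0·∞ as a quotient (0/0 or ∞/∞ form), then apply L'Hôpital's rule:
  lim(x→0) 4·x·cot(7x) = 4/7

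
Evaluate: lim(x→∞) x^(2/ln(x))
This is an exponential indeterminate form.

For exponential indeterminate forms, take the natural log:
  Let L = lim(x→∞) x^(2/ln(x))
  Then ln(L) = lim(x→∞) [exponent × ln(base)]
  Evaluate using L'Hôpital or standard limits, then exponentiate.
  L = e²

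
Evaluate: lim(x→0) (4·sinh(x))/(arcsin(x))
This is a 0/0 indeterminate form.

Apply L'Hôpital's rule: differentiate numerator and denominator separately.
  f(x) = 4·sinh(x)   ⇒   f'(x) = 4·cosh(x)
  g(x) = asin(x)   ⇒   g'(x) = 1/sqrt(1 - x^2)
  lim(x→0) f'(x)/g'(x) = lim(x→0) (4·cosh(x))/(1/sqrt(1 - x^2))
  = 4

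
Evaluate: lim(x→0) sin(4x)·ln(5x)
This is a 0·∞ indeterminate form.

Rewrite 0·∞ as a quotient (0/0 or ∞/∞ form), then apply L'Hôpital's rule:
  lim(x→0) sin(4x)·ln(5x) = 0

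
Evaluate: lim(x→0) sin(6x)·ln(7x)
This is a 0·∞ indeterminate form.

Rewrite 0·∞ as a quotient (0/0 or ∞/∞ form), then apply L'Hôpital's rule:
  lim(x→0) sin(6x)·ln(7x) = 0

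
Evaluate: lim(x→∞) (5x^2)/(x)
This is an ∞/∞ indeterminate form.

Apply L'Hôpital's rule: differentiate numerator and denominator separately.
  f(x) = 5·x^2   ⇒   f'(x) = 10·x
  g(x) = x   ⇒   g'(x) = 1
  lim(x→∞) f'(x)/g'(x) = lim(x→∞) (10·x)/(1)
  = ∞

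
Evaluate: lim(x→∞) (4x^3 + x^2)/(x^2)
This is an ∞/∞ indeterminate form.

Apply L'Hôpital's rule: differentiate numerator and denominator separately.
  f(x) = 4·x^3 + x^2   ⇒   f'(x) = 12·x^2 + 2·x
  g(x) = x^2   ⇒   g'(x) = 2·x
  lim(x→∞) f'(x)/g'(x) = lim(x→∞) (12·x^2 + 2·x)/(2·x)
  = ∞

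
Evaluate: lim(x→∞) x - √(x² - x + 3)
This is an ∞-∞ indeterminate form.

Combine fractions or rationalize to convert ∞-∞ to 0/0 form:
  lim(x→∞) x - √(x² - x + 3) = 1/2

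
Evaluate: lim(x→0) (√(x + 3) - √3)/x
This is a standard limit.

Factor or rationalize the expression:
  lim(x→0) (√(x + 3) - √3)/x = sqrt(3)/6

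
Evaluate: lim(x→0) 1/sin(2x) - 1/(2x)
This is an ∞-∞ indeterminate form.

Combine fractions or rationalize to convert ∞-∞ to 0/0 form:
  lim(x→0) 1/sin(2x) - 1/(2x) = 0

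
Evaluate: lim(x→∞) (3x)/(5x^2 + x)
This is an ∞/∞ indeterminate form.

Apply L'Hôpital's rule: differentiate numerator and denominator separately.
  f(x) = 3·x   ⇒   f'(x) = 3
  g(x) = 5·x^2 + x   ⇒   g'(x) = 10·x + 1
  lim(x→∞) f'(x)/g'(x) = lim(x→∞) (3)/(10·x + 1)
  = 0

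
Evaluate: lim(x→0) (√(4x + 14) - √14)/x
This is a standard limit.

Factor or rationalize the expression:
  lim(x→0) (√(4x + 14) - √14)/x = sqrt(14)/7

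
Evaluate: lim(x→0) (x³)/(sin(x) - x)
This is a 0/0 indeterminate form.

Apply L'Hôpital's rule: differentiate numerator and denominator separately.
  f(x) = x^3   ⇒   f'(x) = 3·x^2
  g(x) = -x + sin(x)   ⇒   g'(x) = cos(x) - 1
  lim(x→0) f'(x)/g'(x) = lim(x→0) (3·x^2)/(cos(x) - 1)
  = -6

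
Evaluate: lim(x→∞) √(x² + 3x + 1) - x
This is an ∞-∞ indeterminate form.

Combine fractions or rationalize to convert ∞-∞ to 0/0 form:
  lim(x→∞) √(x² + 3x + 1) - x = 3/2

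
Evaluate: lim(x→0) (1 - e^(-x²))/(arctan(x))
This is a 0/0 indeterminate form.

Apply L'Hôpital's rule: differentiate numerator and denominator separately.
  f(x) = 1 - e^(-x^2)   ⇒   f'(x) = 2·x·e^(-x^2)
  g(x) = atan(x)   ⇒   g'(x) = 1/(x^2 + 1)
  lim(x→0) f'(x)/g'(x) = lim(x→0) (2·x·e^(-x^2))/(1/(x^2 + 1))
  = 0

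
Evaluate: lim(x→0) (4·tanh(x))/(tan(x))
This is a 0/0 indeterminate form.

Apply L'Hôpital's rule: differentiate numerator and denominator separately.
  f(x) = 4·tanh(x)   ⇒   f'(x) = 4 - 4·tanh(x)^2
  g(x) = tan(x)   ⇒   g'(x) = tan(x)^2 + 1
  lim(x→0) f'(x)/g'(x) = lim(x→0) (4 - 4·tanh(x)^2)/(tan(x)^2 + 1)
  = 4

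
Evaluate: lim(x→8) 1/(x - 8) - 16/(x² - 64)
This is an ∞-∞ indeterminate form.

Combine fractions or rationalize to convert ∞-∞ to 0/0 form:
  lim(x→8) 1/(x - 8) - 16/(x² - 64) = 1/16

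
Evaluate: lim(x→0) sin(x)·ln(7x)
This is a 0·∞ indeterminate form.

Rewrite 0·∞ as a quotient (0/0 or ∞/∞ form), then apply L'Hôpital's rule:
  lim(x→0) sin(x)·ln(7x) = 0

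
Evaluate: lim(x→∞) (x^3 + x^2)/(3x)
This is an ∞/∞ indeterminate form.

Apply L'Hôpital's rule: differentiate numerator and denominator separately.
  f(x) = x^3 + x^2   ⇒   f'(x) = 3·x^2 + 2·x
  g(x) = 3·x   ⇒   g'(x) = 3
  lim(x→∞) f'(x)/g'(x) = lim(x→∞) (3·x^2 + 2·x)/(3)
  = ∞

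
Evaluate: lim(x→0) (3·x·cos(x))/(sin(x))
This is a 0/0 indeterminate form.

Apply L'Hôpital's rule: differentiate numerator and denominator separately.
  f(x) = 3·x·cos(x)   ⇒   f'(x) = -3·x·sin(x) + 3·cos(x)
  g(x) = sin(x)   ⇒   g'(x) = cos(x)
  lim(x→0) f'(x)/g'(x) = lim(x→0) (-3·x·sin(x) + 3·cos(x))/(cos(x))
  = 3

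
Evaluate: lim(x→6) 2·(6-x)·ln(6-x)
This is a 0·∞ indeterminate form.

Rewrite 0·∞ as a quotient (0/0 or ∞/∞ form), then apply L'Hôpital's rule:
  lim(x→6) 2·(6-x)·ln(6-x) = 0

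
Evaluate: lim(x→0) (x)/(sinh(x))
This is a 0/0 indeterminate form.

Apply L'Hôpital's rule: differentiate numerator and denominator separately.
  f(x) = x   ⇒   f'(x) = 1
  g(x) = sinh(x)   ⇒   g'(x) = cosh(x)
  lim(x→0) f'(x)/g'(x) = lim(x→0) (1)/(cosh(x))
  = 1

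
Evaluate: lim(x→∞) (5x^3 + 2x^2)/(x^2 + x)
This is an ∞/∞ indeterminate form.

Apply L'Hôpital's rule: differentiate numerator and denominator separately.
  f(x) = 5·x^3 + 2·x^2   ⇒   f'(x) = 15·x^2 + 4·x
  g(x) = x^2 + x   ⇒   g'(x) = 2·x + 1
  lim(x→∞) f'(x)/g'(x) = lim(x→∞) (15·x^2 + 4·x)/(2·x + 1)
  = ∞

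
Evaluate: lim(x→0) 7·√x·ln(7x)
This is a 0·∞ indeterminate form.

Rewrite 0·∞ as a quotient (0/0 or ∞/∞ form), then apply L'Hôpital's rule:
  lim(x→0) 7·√x·ln(7x) = 0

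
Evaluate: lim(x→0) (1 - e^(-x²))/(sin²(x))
This is a 0/0 indeterminate form.

Apply L'Hôpital's rule: differentiate numerator and denominator separately.
  f(x) = 1 - e^(-x^2)   ⇒   f'(x) = 2·x·e^(-x^2)
  g(x) = sin(x)^2   ⇒   g'(x) = 2·sin(x)·cos(x)
  lim(x→0) f'(x)/g'(x) = lim(x→0) (2·x·e^(-x^2))/(2·sin(x)·cos(x))
  = 1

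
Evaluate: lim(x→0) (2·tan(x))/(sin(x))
This is a 0/0 indeterminate form.

Apply L'Hôpital's rule: differentiate numerator and denominator separately.
  f(x) = 2·tan(x)   ⇒   f'(x) = 2·tan(x)^2 + 2
  g(x) = sin(x)   ⇒   g'(x) = cos(x)
  lim(x→0) f'(x)/g'(x) = lim(x→0) (2·tan(x)^2 + 2)/(cos(x))
  = 2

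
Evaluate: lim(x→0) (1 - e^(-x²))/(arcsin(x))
This is a 0/0 indeterminate form.

Apply L'Hôpital's rule: differentiate numerator and denominator separately.
  f(x) = 1 - e^(-x^2)   ⇒   f'(x) = 2·x·e^(-x^2)
  g(x) = asin(x)   ⇒   g'(x) = 1/sqrt(1 - x^2)
  lim(x→0) f'(x)/g'(x) = lim(x→0) (2·x·e^(-x^2))/(1/sqrt(1 - x^2))
  = 0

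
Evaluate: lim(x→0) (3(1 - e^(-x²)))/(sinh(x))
This is a 0/0 indeterminate form.

Apply L'Hôpital's rule: differentiate numerator and denominator separately.
  f(x) = 3 - 3·e^(-x^2)   ⇒   f'(x) = 6·x·e^(-x^2)
  g(x) = sinh(x)   ⇒   g'(x) = cosh(x)
  lim(x→0) f'(x)/g'(x) = lim(x→0) (6·x·e^(-x^2))/(cosh(x))
  = 0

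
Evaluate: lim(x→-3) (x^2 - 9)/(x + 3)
This is a standard limit.

Factor or rationalize the expression:
  lim(x→-3) (x^2 - 9)/(x + 3) = -6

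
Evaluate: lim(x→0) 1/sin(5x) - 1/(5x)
This is an ∞-∞ indeterminate form.

Combine fractions or rationalize to convert ∞-∞ to 0/0 form:
  lim(x→0) 1/sin(5x) - 1/(5x) = 0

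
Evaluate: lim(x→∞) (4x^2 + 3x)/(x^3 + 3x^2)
This is an ∞/∞ indeterminate form.

Apply L'Hôpital's rule: differentiate numerator and denominator separately.
  f(x) = 4·x^2 + 3·x   ⇒   f'(x) = 8·x + 3
  g(x) = x^3 + 3·x^2   ⇒   g'(x) = 3·x^2 + 6·x
  lim(x→∞) f'(x)/g'(x) = lim(x→∞) (8·x + 3)/(3·x^2 + 6·x)
  = 0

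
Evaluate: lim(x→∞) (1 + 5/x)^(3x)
This is an exponential indeterminate form.

For exponential indeterminate forms, take the natural log:
  Let L = lim(x→∞) (1 + 5/x)^(3x)
  Then ln(L) = lim(x→∞) [exponent × ln(base)]
  Evaluate using L'Hôpital or standard limits, then exponentiate.
  L = e^(15)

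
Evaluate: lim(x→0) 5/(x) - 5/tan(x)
This is an ∞-∞ indeterminate form.

Combine fractions or rationalize to convert ∞-∞ to 0/0 form:
  lim(x→0) 5/(x) - 5/tan(x) = 0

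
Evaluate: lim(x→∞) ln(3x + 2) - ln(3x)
This is an ∞-∞ indeterminate form.

Combine fractions or rationalize to convert ∞-∞ to 0/0 form:
  lim(x→∞) ln(3x + 2) - ln(3x) = 0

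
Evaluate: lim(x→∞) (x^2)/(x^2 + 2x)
This is an ∞/∞ indeterminate form.

Apply L'Hôpital's rule: differentiate numerator and denominator separately.
  f(x) = x^2   ⇒   f'(x) = 2·x
  g(x) = x^2 + 2·x   ⇒   g'(x) = 2·x + 2
  lim(x→∞) f'(x)/g'(x) = lim(x→∞) (2·x)/(2·x + 2)
  = 1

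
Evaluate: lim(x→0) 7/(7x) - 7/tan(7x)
This is an ∞-∞ indeterminate form.

Combine fractions or rationalize to convert ∞-∞ to 0/0 form:
  lim(x→0) 7/(7x) - 7/tan(7x) = 0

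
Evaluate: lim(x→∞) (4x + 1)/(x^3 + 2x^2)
This is an ∞/∞ indeterminate form.

Apply L'Hôpital's rule: differentiate numerator and denominator separately.
  f(x) = 4·x + 1   ⇒   f'(x) = 4
  g(x) = x^3 + 2·x^2   ⇒   g'(x) = 3·x^2 + 4·x
  lim(x→∞) f'(x)/g'(x) = lim(x→∞) (4)/(3·x^2 + 4·x)
  = 0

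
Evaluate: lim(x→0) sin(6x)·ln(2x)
This is a 0·∞ indeterminate form.

Rewrite 0·∞ as a quotient (0/0 or ∞/∞ form), then apply L'Hôpital's rule:
  lim(x→0) sin(6x)·ln(2x) = 0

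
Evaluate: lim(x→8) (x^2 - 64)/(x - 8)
This is a standard limit.

Factor or rationalize the expression:
  lim(x→8) (x^2 - 64)/(x - 8) = 16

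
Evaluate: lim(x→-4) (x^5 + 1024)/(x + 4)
This is a standard limit.

Factor or rationalize the expression:
  lim(x→-4) (x^5 + 1024)/(x + 4) = 1280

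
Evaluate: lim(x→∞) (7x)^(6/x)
This is an exponential indeterminate form.

For exponential indeterminate forms, take the natural log:
  Let L = lim(x→∞) (7x)^(6/x)
  Then ln(L) = lim(x→∞) [exponent × ln(base)]
  Evaluate using L'Hôpital or standard limits, then exponentiate.
  L = 1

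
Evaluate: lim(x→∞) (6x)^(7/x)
This is an exponential indeterminate form.

For exponential indeterminate forms, take the natural log:
  Let L = lim(x→∞) (6x)^(7/x)
  Then ln(L) = lim(x→∞) [exponent × ln(base)]
  Evaluate using L'Hôpital or standard limits, then exponentiate.
  L = 1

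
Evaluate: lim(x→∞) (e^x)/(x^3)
This is an ∞/∞ indeterminate form.

Apply L'Hôpital's rule: differentiate numerator and denominator separately.
  f(x) = e^(x)   ⇒   f'(x) = e^(x)
  g(x) = x^3   ⇒   g'(x) = 3·x^2
  lim(x→∞) f'(x)/g'(x) = lim(x→∞) (e^(x))/(3·x^2)
  = ∞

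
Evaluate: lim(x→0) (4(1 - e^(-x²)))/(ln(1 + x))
This is a 0/0 indeterminate form.

Apply L'Hôpital's rule: differentiate numerator and denominator separately.
  f(x) = 4 - 4·e^(-x^2)   ⇒   f'(x) = 8·x·e^(-x^2)
  g(x) = ln(x + 1)   ⇒   g'(x) = 1/(x + 1)
  lim(x→0) f'(x)/g'(x) = lim(x→0) (8·x·e^(-x^2))/(1/(x + 1))
  = 0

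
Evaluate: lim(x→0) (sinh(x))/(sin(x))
This is a 0/0 indeterminate form.

Apply L'Hôpital's rule: differentiate numerator and denominator separately.
  f(x) = sinh(x)   ⇒   f'(x) = cosh(x)
  g(x) = sin(x)   ⇒   g'(x) = cos(x)
  lim(x→0) f'(x)/g'(x) = lim(x→0) (cosh(x))/(cos(x))
  = 1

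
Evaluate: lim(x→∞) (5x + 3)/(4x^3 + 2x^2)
This is an ∞/∞ indeterminate form.

Apply L'Hôpital's rule: differentiate numerator and denominator separately.
  f(x) = 5·x + 3   ⇒   f'(x) = 5
  g(x) = 4·x^3 + 2·x^2   ⇒   g'(x) = 12·x^2 + 4·x
  lim(x→∞) f'(x)/g'(x) = lim(x→∞) (5)/(12·x^2 + 4·x)
  = 0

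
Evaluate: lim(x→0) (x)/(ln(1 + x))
This is a 0/0 indeterminate form.

Apply L'Hôpital's rule: differentiate numerator and denominator separately.
  f(x) = x   ⇒   f'(x) = 1
  g(x) = ln(x + 1)   ⇒   g'(x) = 1/(x + 1)
  lim(x→0) f'(x)/g'(x) = lim(x→0) (1)/(1/(x + 1))
  = 1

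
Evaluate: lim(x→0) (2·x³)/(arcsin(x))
This is a 0/0 indeterminate form.

Apply L'Hôpital's rule: differentiate numerator and denominator separately.
  f(x) = 2·x^3   ⇒   f'(x) = 6·x^2
  g(x) = asin(x)   ⇒   g'(x) = 1/sqrt(1 - x^2)
  lim(x→0) f'(x)/g'(x) = lim(x→0) (6·x^2)/(1/sqrt(1 - x^2))
  = 0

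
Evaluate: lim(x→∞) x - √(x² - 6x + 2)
This is an ∞-∞ indeterminate form.

Combine fractions or rationalize to convert ∞-∞ to 0/0 form:
  lim(x→∞) x - √(x² - 6x + 2) = 3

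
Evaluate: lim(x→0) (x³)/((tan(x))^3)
This is a 0/0 indeterminate form.

Apply L'Hôpital's rule: differentiate numerator and denominator separately.
  f(x) = x^3   ⇒   f'(x) = 3·x^2
  g(x) = tan(x)^3   ⇒   g'(x) = (3·tan(x)^2 + 3)·tan(x)^2
  lim(x→0) f'(x)/g'(x) = lim(x→0) (3·x^2)/((3·tan(x)^2 + 3)·tan(x)^2)
  = 1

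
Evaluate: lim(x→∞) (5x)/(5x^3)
This is an ∞/∞ indeterminate form.

Apply L'Hôpital's rule: differentiate numerator and denominator separately.
  f(x) = 5·x   ⇒   f'(x) = 5
  g(x) = 5·x^3   ⇒   g'(x) = 15·x^2
  lim(x→∞) f'(x)/g'(x) = lim(x→∞) (5)/(15·x^2)
  = 0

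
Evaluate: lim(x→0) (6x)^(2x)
This is an exponential indeterminate form.

For exponential indeterminate forms, take the natural log:
  Let L = lim(x→0) (6x)^(2x)
  Then ln(L) = lim(x→0) [exponent × ln(base)]
  Evaluate using L'Hôpital or standard limits, then exponentiate.
  L = 1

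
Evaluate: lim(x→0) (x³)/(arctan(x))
This is a 0/0 indeterminate form.

Apply L'Hôpital's rule: differentiate numerator and denominator separately.
  f(x) = x^3   ⇒   f'(x) = 3·x^2
  g(x) = atan(x)   ⇒   g'(x) = 1/(x^2 + 1)
  lim(x→0) f'(x)/g'(x) = lim(x→0) (3·x^2)/(1/(x^2 + 1))
  = 0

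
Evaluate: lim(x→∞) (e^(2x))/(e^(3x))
This is an ∞/∞ indeterminate form.

Apply L'Hôpital's rule: differentiate numerator and denominator separately.
  f(x) = e^(2·x)   ⇒   f'(x) = 2·e^(2·x)
  g(x) = e^(3·x)   ⇒   g'(x) = 3·e^(3·x)
  lim(x→∞) f'(x)/g'(x) = lim(x→∞) (2·e^(2·x))/(3·e^(3·x))
  = 0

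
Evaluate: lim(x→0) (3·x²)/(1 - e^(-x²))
This is a 0/0 indeterminate form.

Apply L'Hôpital's rule: differentiate numerator and denominator separately.
  f(x) = 3·x^2   ⇒   f'(x) = 6·x
  g(x) = 1 - e^(-x^2)   ⇒   g'(x) = 2·x·e^(-x^2)
  lim(x→0) f'(x)/g'(x) = lim(x→0) (6·x)/(2·x·e^(-x^2))
  = 3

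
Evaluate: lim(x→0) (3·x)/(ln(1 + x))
This is a 0/0 indeterminate form.

Apply L'Hôpital's rule: differentiate numerator and denominator separately.
  f(x) = 3·x   ⇒   f'(x) = 3
  g(x) = ln(x + 1)   ⇒   g'(x) = 1/(x + 1)
  lim(x→0) f'(x)/g'(x) = lim(x→0) (3)/(1/(x + 1))
  = 3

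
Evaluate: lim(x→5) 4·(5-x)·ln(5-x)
This is a 0·∞ indeterminate form.

Rewrite 0·∞ as a quotient (0/0 or ∞/∞ form), then apply L'Hôpital's rule:
  lim(x→5) 4·(5-x)·ln(5-x) = 0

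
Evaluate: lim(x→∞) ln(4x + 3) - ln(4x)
This is an ∞-∞ indeterminate form.

Combine fractions or rationalize to convert ∞-∞ to 0/0 form:
  lim(x→∞) ln(4x + 3) - ln(4x) = 0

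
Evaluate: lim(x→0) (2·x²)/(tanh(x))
This is a 0/0 indeterminate form.

Apply L'Hôpital's rule: differentiate numerator and denominator separately.
  f(x) = 2·x^2   ⇒   f'(x) = 4·x
  g(x) = tanh(x)   ⇒   g'(x) = 1 - tanh(x)^2
  lim(x→0) f'(x)/g'(x) = lim(x→0) (4·x)/(1 - tanh(x)^2)
  = 0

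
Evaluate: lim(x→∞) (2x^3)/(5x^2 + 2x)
This is an ∞/∞ indeterminate form.

Apply L'Hôpital's rule: differentiate numerator and denominator separately.
  f(x) = 2·x^3   ⇒   f'(x) = 6·x^2
  g(x) = 5·x^2 + 2·x   ⇒   g'(x) = 10·x + 2
  lim(x→∞) f'(x)/g'(x) = lim(x→∞) (6·x^2)/(10·x + 2)
  = ∞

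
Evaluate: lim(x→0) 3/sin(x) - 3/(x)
This is an ∞-∞ indeterminate form.

Combine fractions or rationalize to convert ∞-∞ to 0/0 form:
  lim(x→0) 3/sin(x) - 3/(x) = 0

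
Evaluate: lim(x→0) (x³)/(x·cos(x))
This is a 0/0 indeterminate form.

Apply L'Hôpital's rule: differentiate numerator and denominator separately.
  f(x) = x^3   ⇒   f'(x) = 3·x^2
  g(x) = x·cos(x)   ⇒   g'(x) = -x·sin(x) + cos(x)
  lim(x→0) f'(x)/g'(x) = lim(x→0) (3·x^2)/(-x·sin(x) + cos(x))
  = 0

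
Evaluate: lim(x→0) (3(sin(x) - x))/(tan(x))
This is a 0/0 indeterminate form.

Apply L'Hôpital's rule: differentiate numerator and denominator separately.
  f(x) = -3·x + 3·sin(x)   ⇒   f'(x) = 3·cos(x) - 3
  g(x) = tan(x)   ⇒   g'(x) = tan(x)^2 + 1
  lim(x→0) f'(x)/g'(x) = lim(x→0) (3·cos(x) - 3)/(tan(x)^2 + 1)
  = 0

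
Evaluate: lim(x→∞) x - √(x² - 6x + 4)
This is an ∞-∞ indeterminate form.

Combine fractions or rationalize to convert ∞-∞ to 0/0 form:
  lim(x→∞) x - √(x² - 6x + 4) = 3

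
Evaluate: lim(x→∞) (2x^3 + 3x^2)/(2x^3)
This is an ∞/∞ indeterminate form.

Apply L'Hôpital's rule: differentiate numerator and denominator separately.
  f(x) = 2·x^3 + 3·x^2   ⇒   f'(x) = 6·x^2 + 6·x
  g(x) = 2·x^3   ⇒   g'(x) = 6·x^2
  lim(x→∞) f'(x)/g'(x) = lim(x→∞) (6·x^2 + 6·x)/(6·x^2)
  = 1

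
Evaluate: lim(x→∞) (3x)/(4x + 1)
This is an ∞/∞ indeterminate form.

Apply L'Hôpital's rule: differentiate numerator and denominator separately.
  f(x) = 3·x   ⇒   f'(x) = 3
  g(x) = 4·x + 1   ⇒   g'(x) = 4
  lim(x→∞) f'(x)/g'(x) = lim(x→∞) (3)/(4)
  = 3/4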